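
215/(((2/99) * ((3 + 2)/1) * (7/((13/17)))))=55341/238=232.53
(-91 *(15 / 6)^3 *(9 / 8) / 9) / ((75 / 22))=-5005 / 96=-52.14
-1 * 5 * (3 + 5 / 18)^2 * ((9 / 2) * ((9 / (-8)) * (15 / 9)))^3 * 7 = 3700738125 / 16384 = 225875.13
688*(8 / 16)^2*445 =76540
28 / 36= 7 / 9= 0.78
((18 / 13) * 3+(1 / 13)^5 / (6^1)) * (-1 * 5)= -46268825 / 2227758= -20.77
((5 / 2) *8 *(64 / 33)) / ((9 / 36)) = 5120 / 33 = 155.15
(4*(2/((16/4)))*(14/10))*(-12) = -33.60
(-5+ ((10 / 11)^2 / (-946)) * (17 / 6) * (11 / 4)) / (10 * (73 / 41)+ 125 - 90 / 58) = -74337469 / 2097225240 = -0.04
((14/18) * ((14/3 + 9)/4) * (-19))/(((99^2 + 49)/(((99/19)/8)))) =-3157/945600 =-0.00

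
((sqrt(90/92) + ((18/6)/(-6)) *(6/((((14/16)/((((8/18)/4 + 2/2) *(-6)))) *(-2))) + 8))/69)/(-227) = 36/36547-sqrt(230)/240166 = 0.00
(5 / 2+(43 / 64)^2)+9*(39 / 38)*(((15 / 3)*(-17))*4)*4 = -977403589 / 77824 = -12559.15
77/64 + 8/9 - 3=-523/576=-0.91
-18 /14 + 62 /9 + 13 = 1172 /63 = 18.60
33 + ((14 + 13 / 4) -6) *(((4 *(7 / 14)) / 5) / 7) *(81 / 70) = 33069 / 980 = 33.74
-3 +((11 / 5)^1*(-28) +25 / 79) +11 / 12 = -300359 / 4740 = -63.37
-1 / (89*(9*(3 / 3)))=-1 / 801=-0.00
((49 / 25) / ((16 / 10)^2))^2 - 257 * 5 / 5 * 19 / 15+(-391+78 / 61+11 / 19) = -50849571767 / 71208960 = -714.09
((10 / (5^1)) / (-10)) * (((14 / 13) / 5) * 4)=-0.17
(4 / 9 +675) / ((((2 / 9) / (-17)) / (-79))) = 4082048.50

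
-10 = -10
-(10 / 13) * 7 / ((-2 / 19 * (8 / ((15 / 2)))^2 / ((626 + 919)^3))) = 551810061140625 / 3328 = 165808311640.81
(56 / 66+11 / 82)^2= 7070281 / 7322436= 0.97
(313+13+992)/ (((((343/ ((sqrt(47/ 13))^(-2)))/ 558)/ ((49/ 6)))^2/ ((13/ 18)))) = 1391357903/ 108241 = 12854.26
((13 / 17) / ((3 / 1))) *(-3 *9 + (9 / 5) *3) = -468 / 85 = -5.51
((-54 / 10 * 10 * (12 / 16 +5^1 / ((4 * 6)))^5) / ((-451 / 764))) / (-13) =-1229341513 / 216133632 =-5.69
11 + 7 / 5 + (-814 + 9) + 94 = -3493 / 5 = -698.60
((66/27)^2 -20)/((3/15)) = -5680/81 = -70.12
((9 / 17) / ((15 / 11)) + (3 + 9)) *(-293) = -308529 / 85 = -3629.75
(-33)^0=1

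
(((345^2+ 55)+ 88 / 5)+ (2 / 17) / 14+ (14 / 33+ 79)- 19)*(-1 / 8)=-2339667971 / 157080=-14894.75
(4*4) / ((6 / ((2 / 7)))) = 16 / 21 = 0.76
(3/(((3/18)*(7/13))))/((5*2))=3.34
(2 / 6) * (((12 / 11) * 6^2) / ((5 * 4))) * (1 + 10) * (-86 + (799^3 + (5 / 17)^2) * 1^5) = 5306896385352 / 1445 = 3672592654.22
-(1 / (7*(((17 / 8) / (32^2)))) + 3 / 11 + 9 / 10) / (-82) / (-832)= -916471 / 893052160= -0.00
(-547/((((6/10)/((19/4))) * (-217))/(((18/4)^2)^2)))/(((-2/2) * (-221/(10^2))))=2841186375/767312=3702.78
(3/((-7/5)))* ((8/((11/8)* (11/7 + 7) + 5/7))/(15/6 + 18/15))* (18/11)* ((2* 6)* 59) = -1223424/2849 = -429.42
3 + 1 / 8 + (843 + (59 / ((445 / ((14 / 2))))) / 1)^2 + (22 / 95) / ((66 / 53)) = 712217.93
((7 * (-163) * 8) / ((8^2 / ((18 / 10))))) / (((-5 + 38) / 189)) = -646947 / 440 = -1470.33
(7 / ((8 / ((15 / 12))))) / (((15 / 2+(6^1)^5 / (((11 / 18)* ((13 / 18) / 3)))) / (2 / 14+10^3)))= 5005715 / 241899024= 0.02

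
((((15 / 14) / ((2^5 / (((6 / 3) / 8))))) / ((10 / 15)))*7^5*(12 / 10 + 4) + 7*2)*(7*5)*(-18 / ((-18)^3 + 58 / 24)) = 53770689 / 447712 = 120.10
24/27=8/9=0.89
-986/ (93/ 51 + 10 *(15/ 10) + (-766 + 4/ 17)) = 8381/ 6366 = 1.32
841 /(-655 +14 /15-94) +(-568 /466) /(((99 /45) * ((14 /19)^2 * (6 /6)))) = -61679740 /28759423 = -2.14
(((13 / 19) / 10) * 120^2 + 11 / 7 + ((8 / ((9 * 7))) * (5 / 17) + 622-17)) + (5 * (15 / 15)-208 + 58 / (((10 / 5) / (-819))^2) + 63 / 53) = 20981996412697 / 2156994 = 9727424.56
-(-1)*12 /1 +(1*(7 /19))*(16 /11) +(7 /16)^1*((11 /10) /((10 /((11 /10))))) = 42097023 /3344000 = 12.59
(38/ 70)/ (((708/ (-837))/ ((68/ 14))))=-90117/ 28910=-3.12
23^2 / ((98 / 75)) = 39675 / 98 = 404.85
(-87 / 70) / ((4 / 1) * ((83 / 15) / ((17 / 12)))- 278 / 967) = -476731 / 5882548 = -0.08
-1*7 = -7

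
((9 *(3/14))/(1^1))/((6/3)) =0.96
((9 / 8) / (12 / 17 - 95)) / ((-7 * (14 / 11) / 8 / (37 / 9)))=6919 / 157094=0.04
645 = 645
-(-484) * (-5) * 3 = -7260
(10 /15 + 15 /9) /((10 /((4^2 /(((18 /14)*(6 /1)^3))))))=49 /3645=0.01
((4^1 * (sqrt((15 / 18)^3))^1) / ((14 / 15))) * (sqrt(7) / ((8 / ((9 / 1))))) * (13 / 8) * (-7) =-975 * sqrt(210) / 128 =-110.38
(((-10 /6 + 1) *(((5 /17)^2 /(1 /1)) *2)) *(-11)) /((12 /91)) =25025 /2601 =9.62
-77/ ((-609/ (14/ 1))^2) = -0.04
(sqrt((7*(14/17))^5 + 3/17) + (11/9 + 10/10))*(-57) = -57*sqrt(153670795027)/4913 - 380/3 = -4674.70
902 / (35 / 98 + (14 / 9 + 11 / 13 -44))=-1477476 / 67553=-21.87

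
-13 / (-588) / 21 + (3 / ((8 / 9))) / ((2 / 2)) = 83375 / 24696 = 3.38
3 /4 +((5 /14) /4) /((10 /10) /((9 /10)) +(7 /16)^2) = 68781 /84028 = 0.82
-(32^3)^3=-35184372088832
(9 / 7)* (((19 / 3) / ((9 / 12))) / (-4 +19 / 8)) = -608 / 91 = -6.68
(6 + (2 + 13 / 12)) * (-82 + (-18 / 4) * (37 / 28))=-536825 / 672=-798.85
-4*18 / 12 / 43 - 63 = -2715 / 43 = -63.14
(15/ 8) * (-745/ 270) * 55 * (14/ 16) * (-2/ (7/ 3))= 40975/ 192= 213.41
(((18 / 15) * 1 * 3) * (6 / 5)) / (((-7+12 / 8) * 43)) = -216 / 11825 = -0.02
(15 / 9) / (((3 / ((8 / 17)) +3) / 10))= 16 / 9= 1.78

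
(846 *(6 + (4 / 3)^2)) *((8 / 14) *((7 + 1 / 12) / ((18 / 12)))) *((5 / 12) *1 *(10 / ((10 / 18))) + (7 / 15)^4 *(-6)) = 778293116 / 6075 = 128114.09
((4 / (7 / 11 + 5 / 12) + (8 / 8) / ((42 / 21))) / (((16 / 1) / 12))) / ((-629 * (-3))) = 1195 / 699448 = 0.00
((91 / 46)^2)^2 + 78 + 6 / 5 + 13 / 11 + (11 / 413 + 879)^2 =32460258367011233359 / 42004335585520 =772783.52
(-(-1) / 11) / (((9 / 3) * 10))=1 / 330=0.00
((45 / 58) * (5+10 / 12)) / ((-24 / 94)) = -8225 / 464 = -17.73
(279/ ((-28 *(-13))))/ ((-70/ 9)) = -2511/ 25480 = -0.10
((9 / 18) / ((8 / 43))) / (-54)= -43 / 864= -0.05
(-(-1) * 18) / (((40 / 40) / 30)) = 540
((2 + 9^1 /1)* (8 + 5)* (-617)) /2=-44115.50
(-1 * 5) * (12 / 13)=-60 / 13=-4.62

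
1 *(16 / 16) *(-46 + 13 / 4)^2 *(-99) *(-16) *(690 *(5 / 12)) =1664543925 / 2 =832271962.50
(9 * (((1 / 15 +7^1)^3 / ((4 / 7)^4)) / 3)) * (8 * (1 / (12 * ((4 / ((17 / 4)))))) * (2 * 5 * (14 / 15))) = 42536987563 / 648000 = 65643.50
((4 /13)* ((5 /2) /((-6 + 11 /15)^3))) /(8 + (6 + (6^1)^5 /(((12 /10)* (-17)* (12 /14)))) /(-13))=-286875 /2274388907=-0.00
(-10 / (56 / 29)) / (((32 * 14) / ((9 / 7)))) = -1305 / 87808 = -0.01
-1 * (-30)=30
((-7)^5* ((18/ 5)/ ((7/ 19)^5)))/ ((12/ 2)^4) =-2476099/ 360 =-6878.05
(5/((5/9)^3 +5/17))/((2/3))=37179/2308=16.11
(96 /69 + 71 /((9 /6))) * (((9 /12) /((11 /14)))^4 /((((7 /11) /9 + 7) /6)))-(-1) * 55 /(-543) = 227565164801 /6649143600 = 34.22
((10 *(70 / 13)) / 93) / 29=700 / 35061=0.02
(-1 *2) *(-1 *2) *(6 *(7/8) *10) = 210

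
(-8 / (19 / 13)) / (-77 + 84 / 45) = 1560 / 21413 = 0.07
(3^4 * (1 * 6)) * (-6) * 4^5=-2985984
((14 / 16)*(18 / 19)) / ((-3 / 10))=-105 / 38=-2.76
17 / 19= 0.89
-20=-20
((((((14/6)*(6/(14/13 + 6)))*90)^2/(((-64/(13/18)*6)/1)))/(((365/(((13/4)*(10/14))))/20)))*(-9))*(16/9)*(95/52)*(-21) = -11505414375/2471488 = -4655.26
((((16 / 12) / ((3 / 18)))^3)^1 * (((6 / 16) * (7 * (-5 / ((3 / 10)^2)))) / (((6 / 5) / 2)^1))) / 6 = -560000 / 27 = -20740.74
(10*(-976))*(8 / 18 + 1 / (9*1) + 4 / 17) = -1180960 / 153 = -7718.69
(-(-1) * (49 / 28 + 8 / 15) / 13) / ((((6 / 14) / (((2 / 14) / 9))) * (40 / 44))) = 1507 / 210600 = 0.01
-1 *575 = -575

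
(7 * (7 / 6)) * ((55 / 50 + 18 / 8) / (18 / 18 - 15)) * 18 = -1407 / 40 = -35.18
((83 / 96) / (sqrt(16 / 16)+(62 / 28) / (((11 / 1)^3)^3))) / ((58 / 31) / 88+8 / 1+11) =467158954488611 / 10277728087274700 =0.05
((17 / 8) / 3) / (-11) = -17 / 264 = -0.06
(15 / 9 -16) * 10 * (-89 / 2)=19135 / 3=6378.33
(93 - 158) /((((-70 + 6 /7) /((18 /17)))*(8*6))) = 1365 /65824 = 0.02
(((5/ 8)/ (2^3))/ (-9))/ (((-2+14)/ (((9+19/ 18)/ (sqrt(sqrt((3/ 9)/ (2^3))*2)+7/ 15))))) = -565625*6^(1/ 4)/ 55632384 -1108625*6^(3/ 4)/ 500691456+1552075/ 250345728+791875*sqrt(6)/ 166897152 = -0.01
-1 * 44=-44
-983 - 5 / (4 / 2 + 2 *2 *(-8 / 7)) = -17659 / 18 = -981.06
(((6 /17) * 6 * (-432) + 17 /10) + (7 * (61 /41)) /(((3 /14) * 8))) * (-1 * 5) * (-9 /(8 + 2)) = -113798283 /27880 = -4081.72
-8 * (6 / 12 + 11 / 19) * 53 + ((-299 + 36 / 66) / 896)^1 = -12247247 / 26752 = -457.81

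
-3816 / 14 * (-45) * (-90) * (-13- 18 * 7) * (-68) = -73039384800 / 7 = -10434197828.57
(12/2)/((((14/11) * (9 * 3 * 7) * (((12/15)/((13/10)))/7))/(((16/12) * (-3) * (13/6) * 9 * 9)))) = -5577/28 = -199.18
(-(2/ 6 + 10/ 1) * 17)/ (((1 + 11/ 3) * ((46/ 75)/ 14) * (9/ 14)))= -92225/ 69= -1336.59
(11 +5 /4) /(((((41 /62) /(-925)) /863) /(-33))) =40015130925 /82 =487989401.52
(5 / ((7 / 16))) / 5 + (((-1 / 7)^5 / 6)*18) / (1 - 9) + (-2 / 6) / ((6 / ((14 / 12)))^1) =8062639 / 3630312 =2.22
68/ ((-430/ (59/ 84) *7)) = -1003/ 63210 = -0.02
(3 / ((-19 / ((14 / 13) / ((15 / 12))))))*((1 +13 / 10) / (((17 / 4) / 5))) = -7728 / 20995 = -0.37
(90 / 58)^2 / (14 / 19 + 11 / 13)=500175 / 328831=1.52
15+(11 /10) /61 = 9161 /610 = 15.02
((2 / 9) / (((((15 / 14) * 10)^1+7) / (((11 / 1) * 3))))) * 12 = 154 / 31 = 4.97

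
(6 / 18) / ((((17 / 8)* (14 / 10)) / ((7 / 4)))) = 10 / 51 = 0.20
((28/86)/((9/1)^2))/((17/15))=70/19737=0.00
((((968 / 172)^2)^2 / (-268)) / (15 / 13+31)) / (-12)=253333223 / 26112802038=0.01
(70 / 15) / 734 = 7 / 1101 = 0.01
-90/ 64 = -45/ 32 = -1.41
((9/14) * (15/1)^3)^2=922640625/196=4707350.13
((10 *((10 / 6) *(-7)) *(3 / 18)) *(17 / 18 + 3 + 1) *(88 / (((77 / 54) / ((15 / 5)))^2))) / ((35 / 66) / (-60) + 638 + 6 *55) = -207619200 / 5366543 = -38.69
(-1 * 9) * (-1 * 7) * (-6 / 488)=-189 / 244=-0.77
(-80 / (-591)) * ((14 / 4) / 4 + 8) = 710 / 591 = 1.20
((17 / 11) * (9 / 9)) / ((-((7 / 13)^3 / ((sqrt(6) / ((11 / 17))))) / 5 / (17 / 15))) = -10793861 * sqrt(6) / 124509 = -212.35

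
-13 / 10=-1.30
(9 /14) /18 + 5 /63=29 /252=0.12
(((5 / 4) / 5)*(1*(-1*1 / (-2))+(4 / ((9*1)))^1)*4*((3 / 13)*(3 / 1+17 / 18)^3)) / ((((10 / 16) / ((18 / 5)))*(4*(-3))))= -6084487 / 947700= -6.42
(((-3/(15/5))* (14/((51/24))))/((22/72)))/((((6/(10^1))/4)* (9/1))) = -8960/561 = -15.97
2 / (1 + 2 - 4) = -2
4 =4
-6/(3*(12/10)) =-5/3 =-1.67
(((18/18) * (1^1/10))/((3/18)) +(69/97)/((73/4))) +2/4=1.14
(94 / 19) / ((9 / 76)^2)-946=-48050 / 81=-593.21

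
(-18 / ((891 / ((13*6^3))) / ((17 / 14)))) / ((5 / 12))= -165.32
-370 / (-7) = 370 / 7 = 52.86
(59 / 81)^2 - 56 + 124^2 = 100518001 / 6561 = 15320.53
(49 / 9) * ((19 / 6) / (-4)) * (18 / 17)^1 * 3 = -931 / 68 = -13.69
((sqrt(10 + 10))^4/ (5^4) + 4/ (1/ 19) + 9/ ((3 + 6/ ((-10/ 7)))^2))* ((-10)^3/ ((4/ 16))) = -331560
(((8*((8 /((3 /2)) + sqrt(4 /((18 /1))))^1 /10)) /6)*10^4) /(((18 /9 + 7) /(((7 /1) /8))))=3500*sqrt(2) /81 + 56000 /81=752.47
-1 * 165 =-165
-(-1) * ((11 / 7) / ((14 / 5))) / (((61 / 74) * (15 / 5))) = 2035 / 8967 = 0.23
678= 678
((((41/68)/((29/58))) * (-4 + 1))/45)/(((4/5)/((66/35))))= -451/2380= -0.19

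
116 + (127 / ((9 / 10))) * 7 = 9934 / 9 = 1103.78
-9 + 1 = -8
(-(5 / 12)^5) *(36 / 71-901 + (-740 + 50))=352890625 / 17667072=19.97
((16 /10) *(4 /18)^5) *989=253184 /295245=0.86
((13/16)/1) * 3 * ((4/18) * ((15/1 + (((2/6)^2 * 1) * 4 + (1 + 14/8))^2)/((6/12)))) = 27.30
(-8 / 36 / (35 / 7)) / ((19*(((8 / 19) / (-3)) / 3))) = 1 / 20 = 0.05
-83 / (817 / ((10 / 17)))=-830 / 13889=-0.06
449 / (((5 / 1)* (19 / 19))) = 449 / 5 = 89.80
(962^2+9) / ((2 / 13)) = 12030889 / 2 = 6015444.50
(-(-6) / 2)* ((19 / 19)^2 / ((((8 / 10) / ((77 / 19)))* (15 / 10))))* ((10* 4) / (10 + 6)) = 1925 / 76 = 25.33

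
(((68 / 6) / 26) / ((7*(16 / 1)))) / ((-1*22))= -17 / 96096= -0.00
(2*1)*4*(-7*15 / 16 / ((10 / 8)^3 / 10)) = -1344 / 5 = -268.80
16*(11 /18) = 88 /9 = 9.78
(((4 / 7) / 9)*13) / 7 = 52 / 441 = 0.12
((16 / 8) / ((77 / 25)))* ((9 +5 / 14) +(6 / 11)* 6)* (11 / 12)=48625 / 6468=7.52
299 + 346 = 645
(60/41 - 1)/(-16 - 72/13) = -0.02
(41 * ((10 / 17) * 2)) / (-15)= -164 / 51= -3.22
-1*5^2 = -25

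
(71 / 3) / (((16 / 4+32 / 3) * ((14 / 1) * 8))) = 71 / 4928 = 0.01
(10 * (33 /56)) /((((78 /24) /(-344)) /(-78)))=340560 /7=48651.43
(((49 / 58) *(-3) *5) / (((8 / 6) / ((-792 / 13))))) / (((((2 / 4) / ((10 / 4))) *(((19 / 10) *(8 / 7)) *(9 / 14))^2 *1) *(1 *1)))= 808836875 / 544388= 1485.77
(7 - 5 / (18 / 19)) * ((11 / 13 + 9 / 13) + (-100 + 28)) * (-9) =14198 / 13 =1092.15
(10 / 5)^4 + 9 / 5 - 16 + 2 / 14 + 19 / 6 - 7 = -397 / 210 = -1.89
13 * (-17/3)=-221/3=-73.67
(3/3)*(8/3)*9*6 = 144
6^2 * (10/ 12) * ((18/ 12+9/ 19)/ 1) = 1125/ 19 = 59.21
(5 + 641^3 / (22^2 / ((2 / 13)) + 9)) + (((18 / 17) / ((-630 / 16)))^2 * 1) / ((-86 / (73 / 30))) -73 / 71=854037109035811453 / 10230134746125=83482.49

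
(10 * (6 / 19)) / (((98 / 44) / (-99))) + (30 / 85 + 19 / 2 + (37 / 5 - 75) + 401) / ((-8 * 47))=-141.28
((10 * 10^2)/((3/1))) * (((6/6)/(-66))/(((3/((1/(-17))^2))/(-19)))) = 9500/85833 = 0.11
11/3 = 3.67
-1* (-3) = 3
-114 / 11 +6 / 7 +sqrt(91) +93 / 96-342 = -863725 / 2464 +sqrt(91) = -341.00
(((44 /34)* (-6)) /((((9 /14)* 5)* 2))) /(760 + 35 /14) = -616 /388875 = -0.00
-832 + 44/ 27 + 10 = -22150/ 27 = -820.37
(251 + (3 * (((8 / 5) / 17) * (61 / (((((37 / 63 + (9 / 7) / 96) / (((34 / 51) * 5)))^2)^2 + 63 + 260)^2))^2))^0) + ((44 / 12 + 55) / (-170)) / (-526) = 16900424 / 67065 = 252.00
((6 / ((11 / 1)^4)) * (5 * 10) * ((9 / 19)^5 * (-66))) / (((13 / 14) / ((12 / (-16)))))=1116026100 / 42843940997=0.03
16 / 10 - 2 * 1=-2 / 5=-0.40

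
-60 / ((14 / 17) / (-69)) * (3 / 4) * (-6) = -158355 / 7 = -22622.14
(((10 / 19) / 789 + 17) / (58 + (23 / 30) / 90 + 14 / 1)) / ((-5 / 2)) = -91748520 / 971531731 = -0.09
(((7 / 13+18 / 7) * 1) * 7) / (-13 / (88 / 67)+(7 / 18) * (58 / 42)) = -672408 / 289133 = -2.33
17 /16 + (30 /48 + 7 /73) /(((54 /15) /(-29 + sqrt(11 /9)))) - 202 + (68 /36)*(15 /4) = -262355 /1314 + 2105*sqrt(11) /31536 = -199.44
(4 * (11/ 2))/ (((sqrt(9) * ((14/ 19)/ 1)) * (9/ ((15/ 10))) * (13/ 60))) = 2090/ 273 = 7.66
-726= -726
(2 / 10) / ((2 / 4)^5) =32 / 5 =6.40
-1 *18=-18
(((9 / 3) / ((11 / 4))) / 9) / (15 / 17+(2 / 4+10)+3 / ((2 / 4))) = 136 / 19503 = 0.01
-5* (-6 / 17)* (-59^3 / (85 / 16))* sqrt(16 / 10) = -86295.75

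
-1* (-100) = 100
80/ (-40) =-2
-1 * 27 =-27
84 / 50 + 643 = 16117 / 25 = 644.68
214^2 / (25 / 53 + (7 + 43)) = 22684 / 25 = 907.36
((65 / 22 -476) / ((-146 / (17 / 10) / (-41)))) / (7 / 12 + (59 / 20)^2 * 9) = -217610370 / 76033661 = -2.86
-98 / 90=-49 / 45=-1.09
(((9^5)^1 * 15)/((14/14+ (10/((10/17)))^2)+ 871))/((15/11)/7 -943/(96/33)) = -2.35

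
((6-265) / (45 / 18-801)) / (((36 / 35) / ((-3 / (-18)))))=9065 / 172476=0.05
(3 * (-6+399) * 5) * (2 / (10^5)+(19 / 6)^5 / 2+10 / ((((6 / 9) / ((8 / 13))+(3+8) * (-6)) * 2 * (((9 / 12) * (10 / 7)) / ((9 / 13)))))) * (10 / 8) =10262056738913039 / 8749728000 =1172842.94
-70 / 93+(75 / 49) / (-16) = -61855 / 72912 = -0.85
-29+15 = -14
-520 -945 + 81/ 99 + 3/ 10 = -161027/ 110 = -1463.88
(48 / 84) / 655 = 4 / 4585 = 0.00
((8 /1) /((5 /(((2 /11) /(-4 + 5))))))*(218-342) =-1984 /55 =-36.07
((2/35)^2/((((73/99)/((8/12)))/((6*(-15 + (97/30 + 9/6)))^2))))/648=21296/1231875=0.02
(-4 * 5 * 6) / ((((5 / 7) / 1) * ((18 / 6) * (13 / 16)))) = -896 / 13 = -68.92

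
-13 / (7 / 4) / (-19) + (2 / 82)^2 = 87545 / 223573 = 0.39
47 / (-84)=-0.56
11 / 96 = 0.11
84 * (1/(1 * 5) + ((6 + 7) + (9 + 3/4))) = 9639/5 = 1927.80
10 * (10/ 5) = 20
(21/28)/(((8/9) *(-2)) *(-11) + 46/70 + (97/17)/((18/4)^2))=144585/3950924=0.04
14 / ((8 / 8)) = 14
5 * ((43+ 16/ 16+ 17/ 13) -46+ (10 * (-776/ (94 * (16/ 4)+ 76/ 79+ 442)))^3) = -1873454208160724705/ 440074224259137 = -4257.13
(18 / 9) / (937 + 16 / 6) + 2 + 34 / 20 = 104363 / 28190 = 3.70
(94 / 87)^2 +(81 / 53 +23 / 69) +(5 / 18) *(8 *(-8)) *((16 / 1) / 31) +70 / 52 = -517380013 / 107777514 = -4.80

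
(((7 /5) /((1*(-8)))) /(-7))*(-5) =-0.12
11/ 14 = 0.79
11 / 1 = 11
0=0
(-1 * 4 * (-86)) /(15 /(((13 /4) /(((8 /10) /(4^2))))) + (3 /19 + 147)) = 84968 /36405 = 2.33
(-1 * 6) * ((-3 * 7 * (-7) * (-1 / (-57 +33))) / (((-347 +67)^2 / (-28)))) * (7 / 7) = 21 / 1600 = 0.01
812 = 812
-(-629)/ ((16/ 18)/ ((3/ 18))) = 1887/ 16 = 117.94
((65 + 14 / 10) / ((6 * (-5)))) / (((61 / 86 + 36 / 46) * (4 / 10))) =-164174 / 44265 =-3.71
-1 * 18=-18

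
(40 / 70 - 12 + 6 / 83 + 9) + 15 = 7346 / 581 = 12.64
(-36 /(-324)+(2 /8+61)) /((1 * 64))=2209 /2304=0.96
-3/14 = -0.21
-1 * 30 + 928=898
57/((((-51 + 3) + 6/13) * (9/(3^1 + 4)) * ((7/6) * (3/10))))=-2470/927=-2.66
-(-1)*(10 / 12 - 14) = -79 / 6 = -13.17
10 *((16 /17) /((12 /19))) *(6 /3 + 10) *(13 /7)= 39520 /119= 332.10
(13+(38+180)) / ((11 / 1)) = 21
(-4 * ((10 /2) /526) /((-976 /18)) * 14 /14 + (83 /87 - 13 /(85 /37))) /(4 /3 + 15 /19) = -2.22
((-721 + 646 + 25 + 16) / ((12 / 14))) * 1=-119 / 3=-39.67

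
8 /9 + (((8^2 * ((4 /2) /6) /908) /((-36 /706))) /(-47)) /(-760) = 0.89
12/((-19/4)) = -48/19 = -2.53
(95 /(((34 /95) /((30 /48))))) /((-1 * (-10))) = 9025 /544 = 16.59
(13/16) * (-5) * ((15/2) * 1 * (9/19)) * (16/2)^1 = -8775/76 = -115.46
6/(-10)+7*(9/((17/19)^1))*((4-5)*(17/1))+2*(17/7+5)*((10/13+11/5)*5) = -34196/35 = -977.03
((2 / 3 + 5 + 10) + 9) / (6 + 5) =74 / 33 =2.24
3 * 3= 9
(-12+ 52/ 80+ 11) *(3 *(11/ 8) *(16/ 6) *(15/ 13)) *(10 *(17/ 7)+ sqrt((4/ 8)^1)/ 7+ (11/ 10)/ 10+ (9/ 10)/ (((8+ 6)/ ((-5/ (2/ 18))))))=-124179/ 1300 - 33 *sqrt(2)/ 104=-95.97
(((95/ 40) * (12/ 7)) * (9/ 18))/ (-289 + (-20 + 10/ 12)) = -0.01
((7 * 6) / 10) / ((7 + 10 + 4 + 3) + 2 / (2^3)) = 84 / 485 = 0.17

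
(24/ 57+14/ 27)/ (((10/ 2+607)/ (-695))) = -167495/ 156978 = -1.07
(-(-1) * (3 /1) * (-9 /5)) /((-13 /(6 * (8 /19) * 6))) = 7776 /1235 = 6.30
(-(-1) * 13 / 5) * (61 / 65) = 61 / 25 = 2.44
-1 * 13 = -13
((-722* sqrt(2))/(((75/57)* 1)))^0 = 1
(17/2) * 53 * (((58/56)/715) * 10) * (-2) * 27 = -705483/2002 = -352.39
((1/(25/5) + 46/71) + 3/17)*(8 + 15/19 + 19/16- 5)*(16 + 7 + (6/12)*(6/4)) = 275099/2272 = 121.08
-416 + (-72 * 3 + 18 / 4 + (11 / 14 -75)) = -4912 / 7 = -701.71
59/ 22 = 2.68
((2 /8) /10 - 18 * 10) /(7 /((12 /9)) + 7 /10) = -7199 /238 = -30.25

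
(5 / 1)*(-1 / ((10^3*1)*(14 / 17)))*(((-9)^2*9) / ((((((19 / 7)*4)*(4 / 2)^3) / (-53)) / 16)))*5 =656829 / 3040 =216.06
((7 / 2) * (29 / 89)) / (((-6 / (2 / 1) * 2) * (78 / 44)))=-0.11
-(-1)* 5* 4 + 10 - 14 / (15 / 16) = 226 / 15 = 15.07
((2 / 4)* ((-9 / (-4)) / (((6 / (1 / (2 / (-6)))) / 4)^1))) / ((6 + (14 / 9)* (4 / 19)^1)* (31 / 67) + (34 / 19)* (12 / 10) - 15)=515565 / 2274212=0.23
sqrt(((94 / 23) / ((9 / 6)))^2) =188 / 69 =2.72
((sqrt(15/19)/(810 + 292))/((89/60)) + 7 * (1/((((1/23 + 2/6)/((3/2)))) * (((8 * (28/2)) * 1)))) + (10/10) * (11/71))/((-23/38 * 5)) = -453131/3396640- 12 * sqrt(285)/1127897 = -0.13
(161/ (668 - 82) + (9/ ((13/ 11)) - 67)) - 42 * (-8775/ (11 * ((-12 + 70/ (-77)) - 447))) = -5085676541/ 38539462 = -131.96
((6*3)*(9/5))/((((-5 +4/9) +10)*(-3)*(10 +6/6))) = -486/2695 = -0.18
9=9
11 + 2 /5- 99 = -438 /5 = -87.60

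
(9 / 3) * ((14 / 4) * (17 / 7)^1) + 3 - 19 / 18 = 247 / 9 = 27.44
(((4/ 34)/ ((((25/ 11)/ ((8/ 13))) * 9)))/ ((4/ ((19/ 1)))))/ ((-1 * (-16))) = 209/ 198900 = 0.00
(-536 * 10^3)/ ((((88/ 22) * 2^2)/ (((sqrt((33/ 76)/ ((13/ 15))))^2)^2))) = -2052084375/ 244036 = -8408.94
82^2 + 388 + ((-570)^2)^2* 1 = 105560017112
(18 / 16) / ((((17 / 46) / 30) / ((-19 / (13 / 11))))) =-648945 / 442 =-1468.20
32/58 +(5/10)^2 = 93/116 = 0.80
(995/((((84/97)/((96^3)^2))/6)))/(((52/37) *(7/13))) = 349408889835356160/49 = 7130793670109309.39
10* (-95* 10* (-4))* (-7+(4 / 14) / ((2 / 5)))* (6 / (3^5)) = -3344000 / 567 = -5897.71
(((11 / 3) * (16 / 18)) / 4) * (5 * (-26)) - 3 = -108.93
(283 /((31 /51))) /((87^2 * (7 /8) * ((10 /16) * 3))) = 307904 /8212365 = 0.04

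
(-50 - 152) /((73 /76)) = -15352 /73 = -210.30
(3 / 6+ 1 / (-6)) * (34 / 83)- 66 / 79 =-13748 / 19671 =-0.70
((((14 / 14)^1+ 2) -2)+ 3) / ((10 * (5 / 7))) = 14 / 25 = 0.56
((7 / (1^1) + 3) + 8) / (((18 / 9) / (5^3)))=1125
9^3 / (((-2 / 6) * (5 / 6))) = -13122 / 5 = -2624.40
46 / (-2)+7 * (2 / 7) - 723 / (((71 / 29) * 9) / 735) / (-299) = 1266496 / 21229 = 59.66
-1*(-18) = 18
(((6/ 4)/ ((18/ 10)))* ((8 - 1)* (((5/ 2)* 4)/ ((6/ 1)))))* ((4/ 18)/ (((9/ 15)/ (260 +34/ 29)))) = 6627250/ 7047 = 940.44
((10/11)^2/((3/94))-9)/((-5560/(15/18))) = -6133/2421936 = -0.00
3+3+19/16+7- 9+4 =147/16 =9.19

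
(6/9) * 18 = 12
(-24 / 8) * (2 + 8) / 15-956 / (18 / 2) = -974 / 9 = -108.22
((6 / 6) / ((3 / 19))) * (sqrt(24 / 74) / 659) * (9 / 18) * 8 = 152 * sqrt(111) / 73149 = 0.02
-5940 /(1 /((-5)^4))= -3712500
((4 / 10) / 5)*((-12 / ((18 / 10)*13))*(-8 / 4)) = 16 / 195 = 0.08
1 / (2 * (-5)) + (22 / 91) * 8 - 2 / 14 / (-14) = 5874 / 3185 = 1.84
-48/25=-1.92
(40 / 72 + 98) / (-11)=-887 / 99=-8.96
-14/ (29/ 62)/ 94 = -434/ 1363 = -0.32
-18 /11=-1.64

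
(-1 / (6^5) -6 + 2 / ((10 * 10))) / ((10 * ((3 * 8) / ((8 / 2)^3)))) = -1162537 / 729000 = -1.59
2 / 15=0.13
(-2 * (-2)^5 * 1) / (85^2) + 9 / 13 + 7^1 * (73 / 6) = 48390817 / 563550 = 85.87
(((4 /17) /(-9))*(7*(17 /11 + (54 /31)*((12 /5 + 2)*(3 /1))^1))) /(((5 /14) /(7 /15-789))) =193989703264 /19564875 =9915.20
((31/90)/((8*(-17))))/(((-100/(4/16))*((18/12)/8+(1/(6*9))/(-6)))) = 279/8126000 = 0.00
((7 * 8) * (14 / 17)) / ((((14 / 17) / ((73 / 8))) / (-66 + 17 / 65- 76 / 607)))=-33656.33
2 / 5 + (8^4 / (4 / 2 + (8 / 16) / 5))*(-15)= -1023986 / 35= -29256.74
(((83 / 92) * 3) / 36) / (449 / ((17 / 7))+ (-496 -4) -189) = -1411 / 9461280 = -0.00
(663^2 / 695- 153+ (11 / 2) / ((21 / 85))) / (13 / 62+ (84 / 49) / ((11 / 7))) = 4994167673 / 12945765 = 385.78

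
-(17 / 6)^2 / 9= -289 / 324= -0.89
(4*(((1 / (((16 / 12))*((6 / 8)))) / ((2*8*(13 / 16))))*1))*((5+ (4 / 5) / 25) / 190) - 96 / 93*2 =-9841002 / 4785625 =-2.06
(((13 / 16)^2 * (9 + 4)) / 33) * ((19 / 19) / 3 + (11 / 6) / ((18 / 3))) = 50531 / 304128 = 0.17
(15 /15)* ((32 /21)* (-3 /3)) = -32 /21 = -1.52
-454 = -454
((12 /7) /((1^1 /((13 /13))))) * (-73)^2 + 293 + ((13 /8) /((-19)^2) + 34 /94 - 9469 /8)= 979270569 /118769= 8245.17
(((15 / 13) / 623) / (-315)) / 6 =-1 / 1020474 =-0.00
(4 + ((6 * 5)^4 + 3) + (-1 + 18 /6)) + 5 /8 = 6480077 /8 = 810009.62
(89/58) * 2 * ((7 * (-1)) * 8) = -4984/29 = -171.86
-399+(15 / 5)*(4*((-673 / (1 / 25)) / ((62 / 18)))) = -1829469 / 31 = -59015.13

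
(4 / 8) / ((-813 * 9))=-1 / 14634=-0.00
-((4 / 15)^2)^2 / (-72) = 0.00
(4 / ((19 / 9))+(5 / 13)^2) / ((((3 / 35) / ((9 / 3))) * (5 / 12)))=550956 / 3211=171.58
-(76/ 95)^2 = -16/ 25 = -0.64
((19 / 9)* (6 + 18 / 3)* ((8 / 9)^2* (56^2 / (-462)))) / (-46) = 544768 / 184437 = 2.95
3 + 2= 5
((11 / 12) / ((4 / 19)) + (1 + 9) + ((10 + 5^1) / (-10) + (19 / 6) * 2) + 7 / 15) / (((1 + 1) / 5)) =49.14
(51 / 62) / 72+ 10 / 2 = 5.01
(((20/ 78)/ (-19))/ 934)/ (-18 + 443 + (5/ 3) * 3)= -1/ 29760042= -0.00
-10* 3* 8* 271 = -65040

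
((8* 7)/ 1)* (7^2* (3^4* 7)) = 1555848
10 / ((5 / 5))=10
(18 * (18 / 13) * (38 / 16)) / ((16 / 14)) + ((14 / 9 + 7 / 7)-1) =53.35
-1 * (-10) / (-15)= -2 / 3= -0.67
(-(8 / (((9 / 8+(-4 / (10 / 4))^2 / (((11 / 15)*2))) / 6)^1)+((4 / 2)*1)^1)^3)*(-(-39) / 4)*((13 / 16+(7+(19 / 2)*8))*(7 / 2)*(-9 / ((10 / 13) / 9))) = 23596038748249785909 / 11938953760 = 1976390831.44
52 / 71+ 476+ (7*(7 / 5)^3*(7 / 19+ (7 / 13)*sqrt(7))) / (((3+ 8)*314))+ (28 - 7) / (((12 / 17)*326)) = 16807*sqrt(7) / 5612750+ 181072103771269 / 379744849000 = 476.83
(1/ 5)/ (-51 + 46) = -1/ 25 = -0.04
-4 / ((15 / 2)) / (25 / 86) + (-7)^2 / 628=-413689 / 235500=-1.76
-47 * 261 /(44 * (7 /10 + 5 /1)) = -20445 /418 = -48.91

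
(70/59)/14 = 0.08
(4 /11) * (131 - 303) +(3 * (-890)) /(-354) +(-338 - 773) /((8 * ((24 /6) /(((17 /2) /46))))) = -61.42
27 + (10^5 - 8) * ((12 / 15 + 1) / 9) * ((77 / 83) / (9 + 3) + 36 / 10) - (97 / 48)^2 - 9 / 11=3868558293527 / 52588800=73562.40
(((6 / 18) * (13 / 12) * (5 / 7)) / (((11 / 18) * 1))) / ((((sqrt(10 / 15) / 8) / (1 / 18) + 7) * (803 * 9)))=52 / 5803281 - 13 * sqrt(6) / 13540989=0.00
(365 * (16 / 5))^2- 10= 1364214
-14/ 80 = -7/ 40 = -0.18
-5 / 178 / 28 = -5 / 4984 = -0.00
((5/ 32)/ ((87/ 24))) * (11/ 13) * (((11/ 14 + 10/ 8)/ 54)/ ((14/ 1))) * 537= 187055/ 3546816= 0.05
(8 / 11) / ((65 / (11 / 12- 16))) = -362 / 2145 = -0.17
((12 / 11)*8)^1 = 96 / 11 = 8.73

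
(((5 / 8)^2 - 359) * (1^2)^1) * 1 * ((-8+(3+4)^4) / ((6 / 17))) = -2431431.33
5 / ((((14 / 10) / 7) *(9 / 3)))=25 / 3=8.33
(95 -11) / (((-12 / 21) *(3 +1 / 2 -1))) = -294 / 5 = -58.80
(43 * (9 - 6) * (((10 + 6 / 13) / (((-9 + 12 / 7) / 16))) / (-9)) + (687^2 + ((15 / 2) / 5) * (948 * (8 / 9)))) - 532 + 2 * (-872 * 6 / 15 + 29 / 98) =13539433786 / 28665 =472333.29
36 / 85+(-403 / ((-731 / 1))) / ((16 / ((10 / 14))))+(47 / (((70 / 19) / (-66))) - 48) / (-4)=91263127 / 409360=222.94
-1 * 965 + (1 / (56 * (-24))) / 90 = -116726401 / 120960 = -965.00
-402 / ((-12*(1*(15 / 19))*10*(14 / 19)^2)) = 459553 / 58800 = 7.82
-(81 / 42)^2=-729 / 196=-3.72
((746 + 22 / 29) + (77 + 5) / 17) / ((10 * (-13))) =-37053 / 6409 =-5.78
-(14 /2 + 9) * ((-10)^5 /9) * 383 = 612800000 /9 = 68088888.89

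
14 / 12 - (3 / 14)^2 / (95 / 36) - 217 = -215.85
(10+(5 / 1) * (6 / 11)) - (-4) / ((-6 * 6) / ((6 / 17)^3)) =687556 / 54043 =12.72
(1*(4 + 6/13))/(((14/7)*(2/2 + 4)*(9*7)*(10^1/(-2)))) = -0.00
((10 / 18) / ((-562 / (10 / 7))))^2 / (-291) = -625 / 91198296819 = -0.00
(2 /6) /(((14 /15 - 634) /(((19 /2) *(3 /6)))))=-95 /37984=-0.00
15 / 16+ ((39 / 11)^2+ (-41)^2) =3280567 / 1936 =1694.51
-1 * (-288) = 288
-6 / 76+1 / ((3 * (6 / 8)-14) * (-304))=-281 / 3572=-0.08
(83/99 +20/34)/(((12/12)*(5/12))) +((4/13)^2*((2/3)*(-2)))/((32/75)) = 1482826/474045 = 3.13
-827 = -827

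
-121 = -121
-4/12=-1/3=-0.33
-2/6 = -1/3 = -0.33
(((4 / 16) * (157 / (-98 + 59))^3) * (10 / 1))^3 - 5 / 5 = -7244476113329597389697 / 1669826889270072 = -4338459.37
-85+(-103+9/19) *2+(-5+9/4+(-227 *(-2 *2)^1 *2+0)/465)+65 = -7912529/35340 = -223.90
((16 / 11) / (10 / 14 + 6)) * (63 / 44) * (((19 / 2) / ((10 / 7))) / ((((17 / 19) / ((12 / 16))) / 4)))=3343221 / 483395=6.92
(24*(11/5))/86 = 132/215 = 0.61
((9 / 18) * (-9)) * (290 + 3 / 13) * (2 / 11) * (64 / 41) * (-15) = 2963520 / 533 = 5560.08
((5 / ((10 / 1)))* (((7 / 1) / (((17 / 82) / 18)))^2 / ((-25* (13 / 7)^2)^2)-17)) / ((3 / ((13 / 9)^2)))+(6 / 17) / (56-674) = 17365665547747 / 1528051736250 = 11.36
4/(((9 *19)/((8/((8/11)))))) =44/171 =0.26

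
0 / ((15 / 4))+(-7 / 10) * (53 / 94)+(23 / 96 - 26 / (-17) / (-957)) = -6390199 / 40780960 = -0.16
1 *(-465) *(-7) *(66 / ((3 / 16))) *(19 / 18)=3628240 / 3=1209413.33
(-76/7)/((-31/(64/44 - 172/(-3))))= 147440/7161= 20.59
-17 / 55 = -0.31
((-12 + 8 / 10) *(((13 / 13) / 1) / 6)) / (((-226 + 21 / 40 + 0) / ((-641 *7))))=-1005088 / 27057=-37.15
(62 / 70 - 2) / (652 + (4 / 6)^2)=-351 / 205520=-0.00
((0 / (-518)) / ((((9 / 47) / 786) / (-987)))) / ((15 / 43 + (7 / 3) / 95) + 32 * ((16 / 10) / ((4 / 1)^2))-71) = 0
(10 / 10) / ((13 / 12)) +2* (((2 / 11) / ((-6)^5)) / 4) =1026419 / 1111968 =0.92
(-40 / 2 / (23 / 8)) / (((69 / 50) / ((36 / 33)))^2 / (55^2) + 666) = -160000000 / 15318012167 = -0.01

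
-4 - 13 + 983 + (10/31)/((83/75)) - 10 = 2460538/2573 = 956.29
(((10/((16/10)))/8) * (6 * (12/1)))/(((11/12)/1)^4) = 1166400/14641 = 79.67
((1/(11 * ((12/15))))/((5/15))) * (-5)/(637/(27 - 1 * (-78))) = -1125/4004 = -0.28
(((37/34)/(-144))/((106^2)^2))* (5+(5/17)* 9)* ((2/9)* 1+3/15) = -9139/47285317050624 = -0.00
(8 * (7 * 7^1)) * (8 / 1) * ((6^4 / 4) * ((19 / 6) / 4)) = 804384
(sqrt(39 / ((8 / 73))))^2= 2847 / 8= 355.88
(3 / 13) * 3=9 / 13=0.69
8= 8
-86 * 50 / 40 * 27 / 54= -215 / 4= -53.75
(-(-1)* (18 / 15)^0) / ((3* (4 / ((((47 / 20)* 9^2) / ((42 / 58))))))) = 12267 / 560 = 21.91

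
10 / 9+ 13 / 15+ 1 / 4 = 401 / 180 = 2.23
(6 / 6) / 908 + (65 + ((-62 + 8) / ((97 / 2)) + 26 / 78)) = 16968995 / 264228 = 64.22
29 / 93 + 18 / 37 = 2747 / 3441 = 0.80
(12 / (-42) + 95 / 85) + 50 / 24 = 4163 / 1428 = 2.92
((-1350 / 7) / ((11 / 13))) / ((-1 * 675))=26 / 77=0.34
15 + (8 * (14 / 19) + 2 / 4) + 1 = 851 / 38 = 22.39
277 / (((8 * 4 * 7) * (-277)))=-0.00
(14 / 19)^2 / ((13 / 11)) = 2156 / 4693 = 0.46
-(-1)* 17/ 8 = 17/ 8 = 2.12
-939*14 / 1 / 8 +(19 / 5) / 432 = -3549401 / 2160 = -1643.24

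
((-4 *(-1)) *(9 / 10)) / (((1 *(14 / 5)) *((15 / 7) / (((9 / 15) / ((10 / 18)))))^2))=5103 / 15625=0.33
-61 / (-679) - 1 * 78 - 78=-105863 / 679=-155.91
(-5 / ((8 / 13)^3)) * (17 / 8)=-186745 / 4096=-45.59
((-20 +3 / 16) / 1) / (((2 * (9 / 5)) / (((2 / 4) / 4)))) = -1585 / 2304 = -0.69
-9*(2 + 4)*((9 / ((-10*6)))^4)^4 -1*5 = -1638400000001162261467 / 327680000000000000000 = -5.00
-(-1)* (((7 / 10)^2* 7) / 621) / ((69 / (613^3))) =79008814171 / 4284900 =18438.89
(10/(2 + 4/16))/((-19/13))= -520/171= -3.04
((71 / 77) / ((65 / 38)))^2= 7279204 / 25050025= 0.29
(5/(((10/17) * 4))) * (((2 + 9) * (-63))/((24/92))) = -90321/16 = -5645.06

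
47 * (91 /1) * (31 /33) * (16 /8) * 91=24130834 /33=731237.39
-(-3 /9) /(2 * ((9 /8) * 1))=4 /27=0.15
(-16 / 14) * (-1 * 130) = 1040 / 7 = 148.57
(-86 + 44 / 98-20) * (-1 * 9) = 46548 / 49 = 949.96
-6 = -6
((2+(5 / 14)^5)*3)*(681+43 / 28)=61849292409 / 15059072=4107.11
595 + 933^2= 871084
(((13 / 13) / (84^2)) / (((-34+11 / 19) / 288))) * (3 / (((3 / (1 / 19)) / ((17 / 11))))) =-34 / 342265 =-0.00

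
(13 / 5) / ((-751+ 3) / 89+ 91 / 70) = -2314 / 6323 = -0.37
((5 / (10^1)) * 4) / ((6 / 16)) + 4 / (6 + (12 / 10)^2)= 5.87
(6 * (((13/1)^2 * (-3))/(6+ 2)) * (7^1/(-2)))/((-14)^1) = -1521/16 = -95.06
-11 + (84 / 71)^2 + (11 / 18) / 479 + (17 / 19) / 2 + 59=20582553484 / 412903269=49.85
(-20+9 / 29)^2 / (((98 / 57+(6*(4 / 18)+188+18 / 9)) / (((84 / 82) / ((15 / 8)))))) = 24779116 / 22585055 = 1.10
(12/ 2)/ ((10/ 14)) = 42/ 5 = 8.40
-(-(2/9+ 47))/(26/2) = 425/117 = 3.63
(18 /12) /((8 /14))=21 /8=2.62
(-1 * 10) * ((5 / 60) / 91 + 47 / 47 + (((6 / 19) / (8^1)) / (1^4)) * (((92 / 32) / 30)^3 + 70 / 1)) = -119958099197 / 3186892800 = -37.64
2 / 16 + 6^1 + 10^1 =129 / 8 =16.12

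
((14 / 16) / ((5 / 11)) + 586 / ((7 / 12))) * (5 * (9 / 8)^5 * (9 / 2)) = 149770171179 / 3670016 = 40809.13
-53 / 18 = -2.94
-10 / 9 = -1.11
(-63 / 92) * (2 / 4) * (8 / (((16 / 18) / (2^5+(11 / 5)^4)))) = -19641447 / 115000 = -170.80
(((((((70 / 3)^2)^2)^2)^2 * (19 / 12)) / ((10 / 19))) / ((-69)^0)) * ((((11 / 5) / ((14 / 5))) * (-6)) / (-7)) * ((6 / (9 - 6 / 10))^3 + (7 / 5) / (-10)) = 50370352244745995000000000000 / 14348907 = 3510396453524020679763.27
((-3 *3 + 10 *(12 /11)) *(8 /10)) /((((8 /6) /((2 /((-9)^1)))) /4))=-56 /55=-1.02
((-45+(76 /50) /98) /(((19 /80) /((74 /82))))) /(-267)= 32622752 /50958285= 0.64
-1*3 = -3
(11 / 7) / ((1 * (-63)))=-11 / 441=-0.02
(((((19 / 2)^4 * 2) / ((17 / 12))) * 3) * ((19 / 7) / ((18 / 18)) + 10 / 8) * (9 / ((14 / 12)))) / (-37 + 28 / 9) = -31636334997 / 1016260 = -31130.16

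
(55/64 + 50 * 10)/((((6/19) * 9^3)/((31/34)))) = 6293465/3172608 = 1.98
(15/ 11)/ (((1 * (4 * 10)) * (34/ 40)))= 15/ 374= 0.04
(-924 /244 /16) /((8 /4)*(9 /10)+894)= -385 /1457168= -0.00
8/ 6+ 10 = 34/ 3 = 11.33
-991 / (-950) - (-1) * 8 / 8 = 1941 / 950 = 2.04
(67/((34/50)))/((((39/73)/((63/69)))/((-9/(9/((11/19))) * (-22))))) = 207133850/96577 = 2144.75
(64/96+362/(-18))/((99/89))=-15575/891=-17.48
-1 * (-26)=26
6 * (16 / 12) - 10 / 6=19 / 3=6.33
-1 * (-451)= 451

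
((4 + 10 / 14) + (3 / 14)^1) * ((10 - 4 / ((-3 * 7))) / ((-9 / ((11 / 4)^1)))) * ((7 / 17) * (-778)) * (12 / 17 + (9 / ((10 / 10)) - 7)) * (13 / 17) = 3148655081 / 309519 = 10172.74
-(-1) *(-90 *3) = -270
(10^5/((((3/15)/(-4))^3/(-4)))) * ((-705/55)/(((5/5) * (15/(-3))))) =8203636363.64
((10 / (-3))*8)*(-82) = 6560 / 3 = 2186.67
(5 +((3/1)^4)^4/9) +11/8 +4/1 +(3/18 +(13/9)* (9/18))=344374579/72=4782980.26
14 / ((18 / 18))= 14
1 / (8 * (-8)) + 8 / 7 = 505 / 448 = 1.13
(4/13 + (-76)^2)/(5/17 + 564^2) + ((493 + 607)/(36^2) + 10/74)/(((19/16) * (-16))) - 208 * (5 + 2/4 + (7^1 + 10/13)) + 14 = -43970061120969259/16012207831932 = -2746.03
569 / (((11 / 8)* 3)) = 4552 / 33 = 137.94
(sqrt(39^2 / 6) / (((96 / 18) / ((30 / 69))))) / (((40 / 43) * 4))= 1677 * sqrt(6) / 11776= 0.35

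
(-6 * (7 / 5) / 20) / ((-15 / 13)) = 91 / 250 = 0.36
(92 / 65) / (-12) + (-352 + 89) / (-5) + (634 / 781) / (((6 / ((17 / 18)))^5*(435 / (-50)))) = 851438248798006847 / 16223420660578560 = 52.48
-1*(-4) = 4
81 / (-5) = -81 / 5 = -16.20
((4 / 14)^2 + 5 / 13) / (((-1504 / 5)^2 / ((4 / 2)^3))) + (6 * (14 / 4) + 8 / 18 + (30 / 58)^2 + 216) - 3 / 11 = 237.44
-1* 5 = -5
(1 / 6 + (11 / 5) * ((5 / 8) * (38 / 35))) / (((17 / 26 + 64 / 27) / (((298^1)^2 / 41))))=88315578 / 74305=1188.55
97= 97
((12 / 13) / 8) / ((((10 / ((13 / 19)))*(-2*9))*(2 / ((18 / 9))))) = -1 / 2280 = -0.00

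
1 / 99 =0.01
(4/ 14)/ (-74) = -1/ 259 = -0.00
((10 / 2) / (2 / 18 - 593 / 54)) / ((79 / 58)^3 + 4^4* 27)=-52680240 / 791925916421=-0.00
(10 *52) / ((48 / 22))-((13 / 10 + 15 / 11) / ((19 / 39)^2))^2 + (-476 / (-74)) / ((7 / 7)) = 118.82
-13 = -13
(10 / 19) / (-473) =-10 / 8987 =-0.00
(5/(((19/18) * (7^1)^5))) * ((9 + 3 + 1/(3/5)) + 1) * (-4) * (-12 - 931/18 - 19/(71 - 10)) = 61871920/58437939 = 1.06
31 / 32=0.97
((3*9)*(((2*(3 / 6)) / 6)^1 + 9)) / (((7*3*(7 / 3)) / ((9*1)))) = 4455 / 98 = 45.46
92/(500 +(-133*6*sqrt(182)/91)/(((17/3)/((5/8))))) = 534888*sqrt(182)/1501776565 +55303040/300355313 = 0.19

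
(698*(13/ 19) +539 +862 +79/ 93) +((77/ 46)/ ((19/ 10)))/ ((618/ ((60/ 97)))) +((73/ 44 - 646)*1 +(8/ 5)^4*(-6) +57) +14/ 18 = 41992049300793733/ 33498649057500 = 1253.54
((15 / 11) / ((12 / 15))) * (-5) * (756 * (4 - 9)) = 354375 / 11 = 32215.91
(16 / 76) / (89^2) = 4 / 150499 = 0.00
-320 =-320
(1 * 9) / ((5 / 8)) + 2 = 82 / 5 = 16.40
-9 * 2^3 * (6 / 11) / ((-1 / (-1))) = -39.27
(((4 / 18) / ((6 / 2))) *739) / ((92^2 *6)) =0.00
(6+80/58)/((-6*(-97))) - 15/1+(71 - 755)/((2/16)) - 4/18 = -138919684/25317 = -5487.21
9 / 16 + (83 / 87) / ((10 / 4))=0.94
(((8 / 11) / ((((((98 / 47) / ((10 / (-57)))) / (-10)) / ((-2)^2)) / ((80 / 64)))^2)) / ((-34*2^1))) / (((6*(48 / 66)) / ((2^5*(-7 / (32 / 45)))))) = 172578125 / 12629946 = 13.66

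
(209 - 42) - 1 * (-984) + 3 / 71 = 81724 / 71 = 1151.04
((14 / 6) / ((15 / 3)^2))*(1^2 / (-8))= -7 / 600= -0.01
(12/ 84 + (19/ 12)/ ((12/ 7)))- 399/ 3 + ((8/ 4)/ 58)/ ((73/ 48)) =-281489329/ 2133936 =-131.91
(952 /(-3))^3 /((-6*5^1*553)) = 61628672 /31995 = 1926.20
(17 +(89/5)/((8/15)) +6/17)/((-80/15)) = -20697/2176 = -9.51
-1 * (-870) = 870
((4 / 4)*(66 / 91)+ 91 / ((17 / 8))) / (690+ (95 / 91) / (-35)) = 471590 / 7471687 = 0.06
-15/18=-5/6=-0.83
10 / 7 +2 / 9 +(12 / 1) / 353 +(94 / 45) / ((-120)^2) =1348964137 / 800604000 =1.68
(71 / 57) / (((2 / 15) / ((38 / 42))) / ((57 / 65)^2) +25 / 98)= 106134 / 38065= 2.79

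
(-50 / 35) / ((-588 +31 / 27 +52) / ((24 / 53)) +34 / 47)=304560 / 251653493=0.00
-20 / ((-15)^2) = -4 / 45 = -0.09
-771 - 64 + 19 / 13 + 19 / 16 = -173129 / 208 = -832.35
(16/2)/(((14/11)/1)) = 44/7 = 6.29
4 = 4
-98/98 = -1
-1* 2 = -2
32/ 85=0.38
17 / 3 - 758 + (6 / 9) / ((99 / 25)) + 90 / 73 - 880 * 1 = -35360239 / 21681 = -1630.93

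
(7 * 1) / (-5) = -7 / 5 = -1.40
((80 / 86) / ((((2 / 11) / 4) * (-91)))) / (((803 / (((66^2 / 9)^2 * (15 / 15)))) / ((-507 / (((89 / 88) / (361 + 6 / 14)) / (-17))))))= -2766288249753600 / 13689179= -202078462.83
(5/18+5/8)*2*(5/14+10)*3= 9425/168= 56.10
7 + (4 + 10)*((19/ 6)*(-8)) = -1043/ 3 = -347.67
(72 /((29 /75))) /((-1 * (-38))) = 2700 /551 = 4.90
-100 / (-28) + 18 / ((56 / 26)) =167 / 14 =11.93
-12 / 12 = -1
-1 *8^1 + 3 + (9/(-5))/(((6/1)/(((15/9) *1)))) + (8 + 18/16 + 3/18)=91/24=3.79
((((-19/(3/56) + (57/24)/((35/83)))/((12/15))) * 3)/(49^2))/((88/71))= -20816419/47328512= -0.44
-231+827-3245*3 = -9139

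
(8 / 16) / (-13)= -1 / 26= -0.04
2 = 2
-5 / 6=-0.83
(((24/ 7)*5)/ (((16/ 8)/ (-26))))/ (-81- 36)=40/ 21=1.90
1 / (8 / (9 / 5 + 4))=29 / 40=0.72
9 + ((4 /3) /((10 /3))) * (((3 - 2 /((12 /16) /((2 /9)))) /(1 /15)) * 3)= 52.33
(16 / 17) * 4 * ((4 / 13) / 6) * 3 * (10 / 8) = 160 / 221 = 0.72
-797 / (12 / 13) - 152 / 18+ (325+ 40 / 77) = -546.34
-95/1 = -95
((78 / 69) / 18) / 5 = 13 / 1035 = 0.01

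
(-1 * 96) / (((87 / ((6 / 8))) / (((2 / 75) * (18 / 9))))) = -32 / 725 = -0.04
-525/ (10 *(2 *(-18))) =35/ 24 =1.46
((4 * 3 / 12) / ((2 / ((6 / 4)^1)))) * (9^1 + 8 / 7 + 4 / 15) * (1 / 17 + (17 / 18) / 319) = 0.48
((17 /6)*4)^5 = 45435424 /243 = 186977.05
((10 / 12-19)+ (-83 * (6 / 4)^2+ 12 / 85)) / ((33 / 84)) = -1462097 / 2805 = -521.25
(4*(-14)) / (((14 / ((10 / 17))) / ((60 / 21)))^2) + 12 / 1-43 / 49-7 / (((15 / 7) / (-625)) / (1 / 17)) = 38782480 / 297381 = 130.41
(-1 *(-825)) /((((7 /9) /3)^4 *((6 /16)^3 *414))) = 461894400 /55223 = 8364.17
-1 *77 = -77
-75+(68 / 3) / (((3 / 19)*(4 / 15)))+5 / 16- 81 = 18367 / 48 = 382.65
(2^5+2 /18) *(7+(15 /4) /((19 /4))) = 42772 /171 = 250.13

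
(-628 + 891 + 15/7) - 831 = -3961/7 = -565.86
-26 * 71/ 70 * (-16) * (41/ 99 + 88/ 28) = 7280624/ 4851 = 1500.85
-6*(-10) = 60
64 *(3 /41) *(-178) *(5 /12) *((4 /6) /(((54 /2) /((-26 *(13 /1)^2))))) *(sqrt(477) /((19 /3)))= 125141120 *sqrt(53) /7011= 129944.53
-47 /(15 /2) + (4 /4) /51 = -531 /85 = -6.25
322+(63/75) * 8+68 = 9918/25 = 396.72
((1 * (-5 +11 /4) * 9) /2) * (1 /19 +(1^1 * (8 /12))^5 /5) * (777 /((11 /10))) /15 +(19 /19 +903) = 10864003 /12540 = 866.35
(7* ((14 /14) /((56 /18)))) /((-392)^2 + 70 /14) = 3 /204892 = 0.00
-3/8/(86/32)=-6/43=-0.14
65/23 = 2.83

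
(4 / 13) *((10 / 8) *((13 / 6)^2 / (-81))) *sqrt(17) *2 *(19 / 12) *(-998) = 616265 *sqrt(17) / 8748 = 290.46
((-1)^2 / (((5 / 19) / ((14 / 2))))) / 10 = 133 / 50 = 2.66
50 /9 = 5.56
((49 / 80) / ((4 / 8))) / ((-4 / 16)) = -49 / 10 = -4.90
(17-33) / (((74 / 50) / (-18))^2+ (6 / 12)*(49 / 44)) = -71280000 / 2510743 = -28.39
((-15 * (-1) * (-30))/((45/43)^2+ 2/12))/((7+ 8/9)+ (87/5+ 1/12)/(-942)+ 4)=-94054932000/3130694363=-30.04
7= 7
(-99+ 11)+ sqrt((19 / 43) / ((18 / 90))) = -88+ sqrt(4085) / 43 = -86.51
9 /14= 0.64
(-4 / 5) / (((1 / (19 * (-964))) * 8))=9158 / 5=1831.60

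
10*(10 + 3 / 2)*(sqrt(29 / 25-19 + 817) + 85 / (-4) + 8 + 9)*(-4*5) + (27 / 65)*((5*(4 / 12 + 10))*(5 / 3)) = 127540 / 13-460*sqrt(19979) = -55208.89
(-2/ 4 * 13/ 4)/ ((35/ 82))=-533/ 140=-3.81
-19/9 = -2.11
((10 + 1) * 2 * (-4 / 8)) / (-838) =11 / 838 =0.01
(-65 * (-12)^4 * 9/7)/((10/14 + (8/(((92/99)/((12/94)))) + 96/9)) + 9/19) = -373724357760/2793571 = -133780.15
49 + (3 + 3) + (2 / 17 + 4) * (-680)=-2745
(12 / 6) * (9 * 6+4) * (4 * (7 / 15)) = 216.53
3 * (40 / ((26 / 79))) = 4740 / 13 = 364.62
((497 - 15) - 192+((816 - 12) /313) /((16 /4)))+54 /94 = 4284088 /14711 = 291.22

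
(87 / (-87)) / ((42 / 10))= -5 / 21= -0.24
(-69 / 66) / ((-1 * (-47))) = -23 / 1034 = -0.02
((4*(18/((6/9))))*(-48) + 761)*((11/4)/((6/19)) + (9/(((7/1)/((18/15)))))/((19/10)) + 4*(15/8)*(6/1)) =-769730267/3192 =-241143.57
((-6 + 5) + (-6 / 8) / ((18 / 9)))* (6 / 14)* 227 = -7491 / 56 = -133.77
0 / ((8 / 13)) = 0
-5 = -5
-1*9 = -9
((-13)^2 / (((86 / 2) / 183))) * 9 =278343 / 43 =6473.09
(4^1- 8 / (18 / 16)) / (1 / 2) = -56 / 9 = -6.22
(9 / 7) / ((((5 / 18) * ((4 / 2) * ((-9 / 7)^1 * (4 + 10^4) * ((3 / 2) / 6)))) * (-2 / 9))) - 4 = -99959 / 25010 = -4.00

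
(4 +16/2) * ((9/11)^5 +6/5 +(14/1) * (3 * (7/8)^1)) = 370256067/805255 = 459.80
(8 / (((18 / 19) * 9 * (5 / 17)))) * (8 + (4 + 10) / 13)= 152456 / 5265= 28.96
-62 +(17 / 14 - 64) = -1747 / 14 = -124.79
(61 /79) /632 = 61 /49928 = 0.00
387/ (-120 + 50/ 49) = -18963/ 5830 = -3.25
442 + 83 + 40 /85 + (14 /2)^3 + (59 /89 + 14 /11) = 14486171 /16643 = 870.41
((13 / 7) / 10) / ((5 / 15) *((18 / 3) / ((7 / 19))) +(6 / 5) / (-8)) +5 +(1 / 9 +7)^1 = 80785 / 6651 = 12.15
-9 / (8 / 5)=-45 / 8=-5.62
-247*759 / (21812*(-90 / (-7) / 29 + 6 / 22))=-80707 / 6724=-12.00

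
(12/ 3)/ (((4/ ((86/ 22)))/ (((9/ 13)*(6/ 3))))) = 774/ 143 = 5.41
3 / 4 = 0.75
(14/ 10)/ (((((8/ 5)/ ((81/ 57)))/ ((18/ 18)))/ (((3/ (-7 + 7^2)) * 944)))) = 1593/ 19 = 83.84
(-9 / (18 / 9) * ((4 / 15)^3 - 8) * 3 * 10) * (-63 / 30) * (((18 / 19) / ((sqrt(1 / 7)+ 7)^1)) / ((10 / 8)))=-55434288 / 225625+ 1131312 * sqrt(7) / 225625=-232.43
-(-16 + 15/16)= 241/16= 15.06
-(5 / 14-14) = 191 / 14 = 13.64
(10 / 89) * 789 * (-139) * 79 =-86640090 / 89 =-973484.16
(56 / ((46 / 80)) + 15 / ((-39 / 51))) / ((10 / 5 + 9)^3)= 23255 / 397969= 0.06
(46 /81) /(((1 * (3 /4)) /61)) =11224 /243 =46.19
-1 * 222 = -222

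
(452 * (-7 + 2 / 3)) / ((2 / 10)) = -14313.33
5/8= 0.62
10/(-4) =-5/2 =-2.50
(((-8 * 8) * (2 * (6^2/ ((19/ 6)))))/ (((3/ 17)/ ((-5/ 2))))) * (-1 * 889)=-348203520/ 19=-18326501.05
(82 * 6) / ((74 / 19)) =4674 / 37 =126.32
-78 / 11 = -7.09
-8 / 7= -1.14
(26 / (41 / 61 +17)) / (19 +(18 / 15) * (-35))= -793 / 12397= -0.06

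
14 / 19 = 0.74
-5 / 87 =-0.06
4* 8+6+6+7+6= 57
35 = 35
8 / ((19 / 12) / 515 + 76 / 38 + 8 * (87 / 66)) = 543840 / 853049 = 0.64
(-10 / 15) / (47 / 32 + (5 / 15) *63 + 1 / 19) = -1216 / 41079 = -0.03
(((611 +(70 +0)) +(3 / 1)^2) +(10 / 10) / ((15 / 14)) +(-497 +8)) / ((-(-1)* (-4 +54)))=3029 / 750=4.04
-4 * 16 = -64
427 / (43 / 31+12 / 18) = 39711 / 191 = 207.91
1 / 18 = 0.06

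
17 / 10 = 1.70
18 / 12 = 1.50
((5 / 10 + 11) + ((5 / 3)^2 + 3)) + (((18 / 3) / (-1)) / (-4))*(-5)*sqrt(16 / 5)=311 / 18 - 6*sqrt(5)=3.86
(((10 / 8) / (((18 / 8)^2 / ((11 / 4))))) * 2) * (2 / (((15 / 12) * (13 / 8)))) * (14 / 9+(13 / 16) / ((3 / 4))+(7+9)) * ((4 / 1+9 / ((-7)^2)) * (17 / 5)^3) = 47576863136 / 11609325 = 4098.16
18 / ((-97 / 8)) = -144 / 97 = -1.48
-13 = -13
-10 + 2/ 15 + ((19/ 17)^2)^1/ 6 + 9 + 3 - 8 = -16353/ 2890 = -5.66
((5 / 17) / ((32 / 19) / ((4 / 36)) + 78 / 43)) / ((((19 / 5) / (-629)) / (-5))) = 14.34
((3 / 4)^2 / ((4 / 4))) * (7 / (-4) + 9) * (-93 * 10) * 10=-606825 / 16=-37926.56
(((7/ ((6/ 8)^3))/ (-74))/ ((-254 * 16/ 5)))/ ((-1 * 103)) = -0.00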